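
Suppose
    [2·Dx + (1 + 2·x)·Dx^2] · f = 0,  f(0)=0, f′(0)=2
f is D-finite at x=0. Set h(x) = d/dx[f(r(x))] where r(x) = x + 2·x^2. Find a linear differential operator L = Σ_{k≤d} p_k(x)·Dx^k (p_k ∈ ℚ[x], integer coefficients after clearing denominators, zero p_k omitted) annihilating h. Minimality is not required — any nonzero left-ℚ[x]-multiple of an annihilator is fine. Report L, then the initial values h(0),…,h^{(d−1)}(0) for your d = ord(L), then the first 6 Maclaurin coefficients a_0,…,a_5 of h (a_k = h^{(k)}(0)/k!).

f: a_k = 0, 2, -2, 8/3, -4, 32/5, …
f∘r: x↦r, Dx↦Dx/r' in L_f ⇒ L₀.
h=h₀': d/dx-closure on L₀ ⇒ L.
L = (-2 + 8·x + 16·x^2) + (1 + 6·x + 12·x^2 + 16·x^3)·Dx  (order 1).
h: a_k = 2, 4, -16, 16, 32, -128, …
ICs: h(0) = 2.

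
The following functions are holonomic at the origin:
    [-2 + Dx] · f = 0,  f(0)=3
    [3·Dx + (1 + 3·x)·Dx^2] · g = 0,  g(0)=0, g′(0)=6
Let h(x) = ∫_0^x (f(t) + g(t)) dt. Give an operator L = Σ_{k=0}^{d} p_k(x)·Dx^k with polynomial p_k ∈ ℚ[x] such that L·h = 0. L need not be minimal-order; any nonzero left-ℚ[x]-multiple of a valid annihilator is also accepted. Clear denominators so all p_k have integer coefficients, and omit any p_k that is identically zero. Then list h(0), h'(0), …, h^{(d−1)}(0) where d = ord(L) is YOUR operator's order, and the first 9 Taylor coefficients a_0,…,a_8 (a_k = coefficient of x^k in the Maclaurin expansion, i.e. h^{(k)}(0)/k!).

f: a_k = 3, 6, 6, 4, 2, 4/5, 4/15, 8/105, 2/105, …
g: a_k = 0, 6, -9, 18, -81/2, 486/5, -243, 4374/7, -6561/4, …
Sum ⇒ L₀ = lclm(L_f,L_g) in ℚ(x)⟨Dx⟩.
∫: right-multiply L₀ by Dx.
L = (-48 - 36·x)·Dx^2 + (14 - 24·x - 36·x^2)·Dx^3 + (5 + 21·x + 18·x^2)·Dx^4  (order 4).
h: a_k = 0, 3, 6, -1, 11/2, -77/10, 49/3, -3641/105, 4687/60, …
ICs: h(0) = 0, h′(0) = 3, h′′(0) = 12, h′′′(0) = -6.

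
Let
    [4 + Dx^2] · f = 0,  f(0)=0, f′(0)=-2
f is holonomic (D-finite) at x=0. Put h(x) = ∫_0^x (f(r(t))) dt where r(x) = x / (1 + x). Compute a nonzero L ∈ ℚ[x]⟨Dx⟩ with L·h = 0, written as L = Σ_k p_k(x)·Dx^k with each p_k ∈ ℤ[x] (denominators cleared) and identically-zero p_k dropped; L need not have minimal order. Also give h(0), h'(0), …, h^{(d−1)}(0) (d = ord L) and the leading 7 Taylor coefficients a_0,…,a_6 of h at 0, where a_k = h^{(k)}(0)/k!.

f: a_k = 0, -2, 0, 4/3, 0, -4/15, 0, …
L₀ from L_f via x↦r, Dx↦r'^{-1}Dx.
h=∫h₀ ⇒ L = L₀·Dx.
L = 4·Dx + (2 + 6·x + 6·x^2 + 2·x^3)·Dx^2 + (1 + 4·x + 6·x^2 + 4·x^3 + x^4)·Dx^3  (order 3).
h: a_k = 0, 0, -1, 2/3, -1/6, -2/5, 43/45, …
ICs: h(0) = 0, h′(0) = 0, h′′(0) = -2.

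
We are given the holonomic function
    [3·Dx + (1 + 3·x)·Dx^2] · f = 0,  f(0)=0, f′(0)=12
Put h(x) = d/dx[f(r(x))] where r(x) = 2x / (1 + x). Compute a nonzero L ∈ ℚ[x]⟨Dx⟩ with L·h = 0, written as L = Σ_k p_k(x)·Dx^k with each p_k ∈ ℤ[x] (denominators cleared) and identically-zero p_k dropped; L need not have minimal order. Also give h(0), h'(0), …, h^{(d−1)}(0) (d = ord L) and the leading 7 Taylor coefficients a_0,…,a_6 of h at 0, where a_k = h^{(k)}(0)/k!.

L = (8 + 14·x) + (1 + 8·x + 7·x^2)·Dx  (order 1).
h: a_k = 24, -192, 1368, -9600, 67224, -470592, 3294168, …
ICs: h(0) = 24.

f: a_k = 0, 12, -18, 36, -81, 972/5, -486, …
Change of var in L_f (x↦r) gives L₀.
h=h₀': d/dx-closure on L₀ ⇒ L.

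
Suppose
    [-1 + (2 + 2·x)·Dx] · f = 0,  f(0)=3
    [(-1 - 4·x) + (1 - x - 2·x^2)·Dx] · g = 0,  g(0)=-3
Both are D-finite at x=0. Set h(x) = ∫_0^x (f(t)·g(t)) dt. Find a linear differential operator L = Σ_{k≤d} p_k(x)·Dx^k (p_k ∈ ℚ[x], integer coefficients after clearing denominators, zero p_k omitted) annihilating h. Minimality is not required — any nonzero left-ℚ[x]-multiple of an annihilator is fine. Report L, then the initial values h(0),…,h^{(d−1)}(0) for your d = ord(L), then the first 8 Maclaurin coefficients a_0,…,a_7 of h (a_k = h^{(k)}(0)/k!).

f: a_k = 3, 3/2, -3/8, 3/16, -15/128, 21/256, -63/1024, 99/2048, …
g: a_k = -3, -3, -9, -15, -33, -63, -129, -255, …
f·g: L₀ = L_f ⊗_s L_g, ord ≤ 1·1.
Integrate: L := L₀·Dx.
L = (3 + 6·x)·Dx + (-2 + 2·x + 4·x^2)·Dx^2  (order 2).
h: a_k = 0, -9, -27/4, -81/8, -927/64, -15147/640, -20007/512, -482247/7168, …
ICs: h(0) = 0, h′(0) = -9.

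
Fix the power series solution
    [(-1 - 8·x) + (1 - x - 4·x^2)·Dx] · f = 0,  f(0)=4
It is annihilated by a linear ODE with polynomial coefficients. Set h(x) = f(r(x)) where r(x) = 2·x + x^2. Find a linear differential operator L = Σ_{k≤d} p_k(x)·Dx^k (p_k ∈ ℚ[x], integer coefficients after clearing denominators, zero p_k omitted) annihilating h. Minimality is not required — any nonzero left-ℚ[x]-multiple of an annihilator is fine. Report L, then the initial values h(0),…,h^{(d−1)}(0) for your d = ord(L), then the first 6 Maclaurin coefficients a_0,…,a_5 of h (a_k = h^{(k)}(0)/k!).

L = (2 + 34·x + 48·x^2 + 16·x^3) + (-1 + 2·x + 17·x^2 + 16·x^3 + 4·x^4)·Dx  (order 1).
h: a_k = 4, 8, 84, 368, 2308, 12248, …
ICs: h(0) = 4.

f: a_k = 4, 4, 20, 36, 116, 260, …
Substitute x→r, Dx→(1/r')Dx; clear ⇒ L₀.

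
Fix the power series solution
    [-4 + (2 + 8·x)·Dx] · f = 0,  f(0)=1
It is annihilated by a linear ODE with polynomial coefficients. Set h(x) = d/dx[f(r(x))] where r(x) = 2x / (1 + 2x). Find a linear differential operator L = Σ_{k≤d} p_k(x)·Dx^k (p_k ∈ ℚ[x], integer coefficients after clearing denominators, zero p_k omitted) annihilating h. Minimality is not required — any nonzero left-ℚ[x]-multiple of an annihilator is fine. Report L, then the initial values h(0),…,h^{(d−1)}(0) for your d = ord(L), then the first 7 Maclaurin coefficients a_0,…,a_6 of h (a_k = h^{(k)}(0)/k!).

f: a_k = 1, 2, -2, 4, -10, 28, -84, …
f∘r: x↦r, Dx↦Dx/r' in L_f ⇒ L₀.
h=h₀': d/dx-closure on L₀ ⇒ L.
L = (-8 - 40·x) + (-1 - 12·x - 20·x^2)·Dx  (order 1).
h: a_k = 4, -32, 240, -1920, 16320, -144384, 1309952, …
ICs: h(0) = 4.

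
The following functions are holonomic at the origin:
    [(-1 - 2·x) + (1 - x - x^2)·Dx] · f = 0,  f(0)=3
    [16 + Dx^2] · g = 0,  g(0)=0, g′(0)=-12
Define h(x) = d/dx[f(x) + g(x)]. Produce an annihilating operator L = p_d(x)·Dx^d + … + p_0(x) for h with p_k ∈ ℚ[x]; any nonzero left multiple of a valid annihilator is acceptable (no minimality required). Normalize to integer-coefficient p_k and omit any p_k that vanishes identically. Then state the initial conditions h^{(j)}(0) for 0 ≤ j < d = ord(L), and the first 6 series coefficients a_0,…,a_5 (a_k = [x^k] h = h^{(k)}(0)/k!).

L = (1472 + 2624·x + 2560·x^2 + 640·x^3 + 2240·x^4 + 2304·x^5 + 768·x^6) + (-272 - 112·x + 1008·x^2 - 160·x^3 - 800·x^4 + 576·x^5 + 896·x^6 + 256·x^7)·Dx + (92 + 164·x + 160·x^2 + 40·x^3 + 140·x^4 + 144·x^5 + 48·x^6)·Dx^2 + (-17 - 7·x + 63·x^2 - 10·x^3 - 50·x^4 + 36·x^5 + 56·x^6 + 16·x^7)·Dx^3  (order 3).
h: a_k = -9, 12, 123, 60, -8, 234, …
ICs: h(0) = -9, h′(0) = 12, h′′(0) = 246.

f: a_k = 3, 3, 6, 9, 15, 24, …
g: a_k = 0, -12, 0, 32, 0, -128/5, …
Weyl lclm of L_f,L_g ⇒ L₀ (ord ≤ 3).
Derive L from L₀ (diff closure).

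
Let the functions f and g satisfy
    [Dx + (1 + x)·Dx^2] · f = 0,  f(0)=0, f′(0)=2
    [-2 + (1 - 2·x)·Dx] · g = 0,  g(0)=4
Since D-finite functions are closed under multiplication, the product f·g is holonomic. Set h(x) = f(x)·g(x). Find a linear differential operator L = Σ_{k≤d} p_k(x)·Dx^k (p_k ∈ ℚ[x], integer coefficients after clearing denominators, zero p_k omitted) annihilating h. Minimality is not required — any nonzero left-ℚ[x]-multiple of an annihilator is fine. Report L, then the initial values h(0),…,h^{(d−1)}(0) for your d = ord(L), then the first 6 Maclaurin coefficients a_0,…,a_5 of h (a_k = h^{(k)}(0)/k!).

f: a_k = 0, 2, -1, 2/3, -1/2, 2/5, …
g: a_k = 4, 8, 16, 32, 64, 128, …
Sym-product of L_f,L_g gives L₀ (≤ ord 2).
L = 2 + (3 + 6·x)·Dx + (-1 + x + 2·x^2)·Dx^2  (order 2).
h: a_k = 0, 8, 12, 80/3, 154/3, 1564/15, …
ICs: h(0) = 0, h′(0) = 8.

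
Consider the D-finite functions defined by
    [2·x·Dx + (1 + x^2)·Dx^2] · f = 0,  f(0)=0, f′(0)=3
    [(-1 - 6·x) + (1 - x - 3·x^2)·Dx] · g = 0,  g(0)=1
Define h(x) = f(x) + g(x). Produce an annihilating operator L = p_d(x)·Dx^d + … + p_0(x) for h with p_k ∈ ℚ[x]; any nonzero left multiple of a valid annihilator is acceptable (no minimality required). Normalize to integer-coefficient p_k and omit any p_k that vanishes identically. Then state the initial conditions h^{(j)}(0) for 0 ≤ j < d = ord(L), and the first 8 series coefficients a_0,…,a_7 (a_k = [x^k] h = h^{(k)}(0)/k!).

f: a_k = 0, 3, 0, -1, 0, 3/5, 0, -3/7, …
g: a_k = 1, 1, 4, 7, 19, 40, 97, 217, …
h₀=f+g: left-lcm gives L₀, ord ≤ 3.
L = (8 - 32·x - 300·x^2 - 504·x^3 - 1134·x^4 - 162·x^6)·Dx + (-22 - 148·x - 184·x^2 - 576·x^3 - 441·x^4 - 918·x^5 - 27·x^6 - 162·x^7)·Dx^2 + (4 + 6·x + 18·x^2 - 60·x^3 - 85·x^4 - 75·x^5 - 126·x^6 - 9·x^7 - 27·x^8)·Dx^3  (order 3).
h: a_k = 1, 4, 4, 6, 19, 203/5, 97, 1516/7, …
ICs: h(0) = 1, h′(0) = 4, h′′(0) = 8.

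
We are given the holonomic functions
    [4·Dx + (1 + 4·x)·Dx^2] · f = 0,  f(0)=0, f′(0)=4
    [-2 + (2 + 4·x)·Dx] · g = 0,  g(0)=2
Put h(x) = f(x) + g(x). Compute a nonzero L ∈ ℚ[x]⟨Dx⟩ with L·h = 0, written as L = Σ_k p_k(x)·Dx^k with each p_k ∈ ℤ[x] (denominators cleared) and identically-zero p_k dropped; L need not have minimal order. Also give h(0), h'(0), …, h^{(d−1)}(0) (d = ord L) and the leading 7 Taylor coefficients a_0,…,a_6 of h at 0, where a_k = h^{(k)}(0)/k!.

f: a_k = 0, 4, -8, 64/3, -64, 1024/5, -2048/3, …
g: a_k = 2, 2, -1, 1, -5/4, 7/4, -21/8, …
f+g: L₀ = lclm(L_f,L_g), ord ≤ 2+1.
L = (20 + 16·x)·Dx + (29 + 104·x + 80·x^2)·Dx^2 + (3 + 22·x + 48·x^2 + 32·x^3)·Dx^3  (order 3).
h: a_k = 2, 6, -9, 67/3, -261/4, 4131/20, -16447/24, …
ICs: h(0) = 2, h′(0) = 6, h′′(0) = -18.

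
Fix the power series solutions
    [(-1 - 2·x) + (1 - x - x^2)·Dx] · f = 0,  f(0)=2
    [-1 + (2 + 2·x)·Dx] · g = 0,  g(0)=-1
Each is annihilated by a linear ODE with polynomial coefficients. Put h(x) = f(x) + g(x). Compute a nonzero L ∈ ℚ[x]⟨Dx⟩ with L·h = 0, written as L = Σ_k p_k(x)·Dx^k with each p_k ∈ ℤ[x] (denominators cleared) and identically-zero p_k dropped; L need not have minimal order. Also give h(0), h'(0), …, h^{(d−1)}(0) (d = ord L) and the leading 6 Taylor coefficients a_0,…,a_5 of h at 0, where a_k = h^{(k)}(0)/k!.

f: a_k = 2, 2, 4, 6, 10, 16, …
g: a_k = -1, -1/2, 1/8, -1/16, 5/128, -7/256, …
h₀=f+g: left-lcm gives L₀, ord ≤ 2.
L = (-9 - 21·x - 21·x^2 - 10·x^3) + (17 + 54·x + 87·x^2 + 74·x^3 + 25·x^4)·Dx + (-2 - 14·x - 6·x^2 + 30·x^3 + 34·x^4 + 10·x^5)·Dx^2  (order 2).
h: a_k = 1, 3/2, 33/8, 95/16, 1285/128, 4089/256, …
ICs: h(0) = 1, h′(0) = 3/2.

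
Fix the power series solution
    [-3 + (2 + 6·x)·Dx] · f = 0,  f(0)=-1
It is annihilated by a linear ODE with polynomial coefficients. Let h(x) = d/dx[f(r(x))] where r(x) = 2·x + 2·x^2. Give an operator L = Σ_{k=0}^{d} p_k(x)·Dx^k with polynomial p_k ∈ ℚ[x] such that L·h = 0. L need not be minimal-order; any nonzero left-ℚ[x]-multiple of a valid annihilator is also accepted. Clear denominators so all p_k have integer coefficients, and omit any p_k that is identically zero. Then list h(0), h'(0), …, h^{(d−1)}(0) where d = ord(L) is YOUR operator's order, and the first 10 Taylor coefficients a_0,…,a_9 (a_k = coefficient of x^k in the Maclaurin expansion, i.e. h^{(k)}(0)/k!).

f: a_k = -1, -3/2, 9/8, -27/16, 405/128, -1701/256, 15309/1024, -72171/2048, 2814669/32768, -14073345/65536, …
Substitute x→r, Dx→(1/r')Dx; clear ⇒ L₀.
Derive L from L₀ (diff closure).
L = -1 + (-1 - 8·x - 18·x^2 - 12·x^3)·Dx  (order 1).
h: a_k = -3, 3, -27/2, 117/2, -2025/8, 8829/8, -77679/16, 344493/16, -12306249/128, 55266705/128, …
ICs: h(0) = -3.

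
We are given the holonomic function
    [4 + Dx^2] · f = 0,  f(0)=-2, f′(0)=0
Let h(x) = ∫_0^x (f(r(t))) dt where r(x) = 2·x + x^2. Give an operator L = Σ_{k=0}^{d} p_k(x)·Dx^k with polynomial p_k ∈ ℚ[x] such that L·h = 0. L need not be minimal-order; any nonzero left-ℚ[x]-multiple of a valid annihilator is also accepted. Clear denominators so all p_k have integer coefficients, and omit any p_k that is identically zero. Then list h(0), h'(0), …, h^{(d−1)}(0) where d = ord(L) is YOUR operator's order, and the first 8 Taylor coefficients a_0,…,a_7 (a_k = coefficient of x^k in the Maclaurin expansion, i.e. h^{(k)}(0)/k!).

L = (16 + 48·x + 48·x^2 + 16·x^3)·Dx - Dx^2 + (1 + x)·Dx^3  (order 3).
h: a_k = 0, -2, 0, 16/3, 4, -52/15, -64/9, -928/315, …
ICs: h(0) = 0, h′(0) = -2, h′′(0) = 0.

f: a_k = -2, 0, 4, 0, -4/3, 0, 8/45, 0, …
Substitute x→r, Dx→(1/r')Dx; clear ⇒ L₀.
Integrate: L := L₀·Dx.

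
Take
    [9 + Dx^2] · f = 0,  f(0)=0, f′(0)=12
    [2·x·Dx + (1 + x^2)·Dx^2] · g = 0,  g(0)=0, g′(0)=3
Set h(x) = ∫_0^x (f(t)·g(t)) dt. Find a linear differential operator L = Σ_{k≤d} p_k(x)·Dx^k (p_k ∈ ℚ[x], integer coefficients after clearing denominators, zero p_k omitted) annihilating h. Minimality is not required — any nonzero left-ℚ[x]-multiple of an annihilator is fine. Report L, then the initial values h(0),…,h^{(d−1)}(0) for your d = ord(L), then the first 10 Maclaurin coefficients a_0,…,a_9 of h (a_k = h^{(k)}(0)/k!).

L = (1170 + 3834·x^2 + 4779·x^4 + 2916·x^6 + 729·x^8)·Dx + (396·x + 1044·x^3 + 972·x^5 + 324·x^7)·Dx^2 + (220 + 768·x^2 + 1026·x^4 + 648·x^6 + 162·x^8)·Dx^3 + (44·x + 116·x^3 + 108·x^5 + 36·x^7)·Dx^4 + (10 + 38·x^2 + 55·x^4 + 36·x^6 + 9·x^8)·Dx^5  (order 5).
h: a_k = 0, 0, 0, 12, 0, -66/5, 0, 99/14, 0, -13/4, …
ICs: h(0) = 0, h′(0) = 0, h′′(0) = 0, h′′′(0) = 72, h′′′′(0) = 0.

f: a_k = 0, 12, 0, -18, 0, 81/10, 0, -243/140, 0, 243/1120, …
g: a_k = 0, 3, 0, -1, 0, 3/5, 0, -3/7, 0, 1/3, …
Product ⇒ symmetric product L₀, ord ≤ 4.
∫: right-multiply L₀ by Dx.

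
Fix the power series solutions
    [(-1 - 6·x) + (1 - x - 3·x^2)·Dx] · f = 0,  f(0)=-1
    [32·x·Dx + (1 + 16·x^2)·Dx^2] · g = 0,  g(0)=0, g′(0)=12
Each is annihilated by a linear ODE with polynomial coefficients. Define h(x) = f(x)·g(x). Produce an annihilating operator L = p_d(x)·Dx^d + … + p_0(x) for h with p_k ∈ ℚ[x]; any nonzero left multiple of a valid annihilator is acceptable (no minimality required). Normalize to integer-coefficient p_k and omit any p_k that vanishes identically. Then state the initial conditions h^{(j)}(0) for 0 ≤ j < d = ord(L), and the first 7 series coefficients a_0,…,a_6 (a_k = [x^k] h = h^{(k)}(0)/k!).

f: a_k = -1, -1, -4, -7, -19, -40, -97, …
g: a_k = 0, 12, 0, -64, 0, 3072/5, 0, …
L₀ := L_f ⊗_s L_g (sym. prod.), ord ≤ 2.
L = (6 + 32·x + 288·x^2) + (2 - 20·x + 64·x^2 + 288·x^3)·Dx + (-1 + x - 13·x^2 + 16·x^3 + 48·x^4)·Dx^2  (order 2).
h: a_k = 0, -12, -12, 16, -20, -2932/5, -3232/5, …
ICs: h(0) = 0, h′(0) = -12.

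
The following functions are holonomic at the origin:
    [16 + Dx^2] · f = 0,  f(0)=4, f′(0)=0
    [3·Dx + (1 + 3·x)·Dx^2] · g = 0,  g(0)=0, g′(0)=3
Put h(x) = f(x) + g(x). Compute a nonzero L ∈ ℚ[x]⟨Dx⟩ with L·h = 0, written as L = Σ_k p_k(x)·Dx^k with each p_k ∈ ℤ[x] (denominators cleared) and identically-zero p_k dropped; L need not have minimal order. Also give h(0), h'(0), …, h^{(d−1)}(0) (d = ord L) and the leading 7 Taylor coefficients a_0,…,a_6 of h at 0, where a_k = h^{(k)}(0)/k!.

L = (1680 + 2304·x + 3456·x^2)·Dx + (272 + 1584·x + 3456·x^2 + 3456·x^3)·Dx^2 + (105 + 144·x + 216·x^2)·Dx^3 + (17 + 99·x + 216·x^2 + 216·x^3)·Dx^4  (order 4).
h: a_k = 4, 3, -73/2, 9, 269/12, 243/5, -12983/90, …
ICs: h(0) = 4, h′(0) = 3, h′′(0) = -73, h′′′(0) = 54.

f: a_k = 4, 0, -32, 0, 128/3, 0, -1024/45, …
g: a_k = 0, 3, -9/2, 9, -81/4, 243/5, -243/2, …
L₀ := lclm(L_f,L_g); ord L₀ ≤ 2+2.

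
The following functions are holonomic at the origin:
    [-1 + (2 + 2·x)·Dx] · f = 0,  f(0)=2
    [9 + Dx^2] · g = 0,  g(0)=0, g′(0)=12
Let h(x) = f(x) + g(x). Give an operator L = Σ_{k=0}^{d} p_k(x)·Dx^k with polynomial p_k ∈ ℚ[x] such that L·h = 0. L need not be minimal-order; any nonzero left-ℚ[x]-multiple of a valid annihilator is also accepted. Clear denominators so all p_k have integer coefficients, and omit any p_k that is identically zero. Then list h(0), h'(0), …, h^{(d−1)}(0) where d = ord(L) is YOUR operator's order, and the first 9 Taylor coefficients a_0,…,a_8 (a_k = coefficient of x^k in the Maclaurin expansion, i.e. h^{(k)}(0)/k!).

f: a_k = 2, 1, -1/4, 1/8, -5/64, 7/128, -21/512, 33/1024, -429/16384, …
g: a_k = 0, 12, 0, -18, 0, 81/10, 0, -243/140, 0, …
Weyl lclm of L_f,L_g ⇒ L₀ (ord ≤ 3).
L = (-351 - 648·x - 324·x^2) + (630 + 1926·x + 1944·x^2 + 648·x^3)·Dx + (-39 - 72·x - 36·x^2)·Dx^2 + (70 + 214·x + 216·x^2 + 72·x^3)·Dx^3  (order 3).
h: a_k = 2, 13, -1/4, -143/8, -5/64, 5219/640, -21/512, -61053/35840, -429/16384, …
ICs: h(0) = 2, h′(0) = 13, h′′(0) = -1/2.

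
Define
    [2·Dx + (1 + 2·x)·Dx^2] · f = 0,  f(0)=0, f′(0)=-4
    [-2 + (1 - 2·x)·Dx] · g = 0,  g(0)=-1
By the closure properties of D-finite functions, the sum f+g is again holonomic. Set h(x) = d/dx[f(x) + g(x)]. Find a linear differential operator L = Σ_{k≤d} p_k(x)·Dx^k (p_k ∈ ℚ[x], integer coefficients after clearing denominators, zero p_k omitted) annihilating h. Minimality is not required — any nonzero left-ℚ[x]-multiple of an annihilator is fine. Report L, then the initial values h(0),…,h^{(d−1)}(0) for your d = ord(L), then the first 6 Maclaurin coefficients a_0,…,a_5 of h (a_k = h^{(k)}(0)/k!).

L = (-40 - 16·x) + (-8 - 64·x - 32·x^2)·Dx + (3 + 2·x - 12·x^2 - 8·x^3)·Dx^2  (order 2).
h: a_k = -6, 0, -40, -32, -224, -256, …
ICs: h(0) = -6, h′(0) = 0.

f: a_k = 0, -4, 4, -16/3, 8, -64/5, …
g: a_k = -1, -2, -4, -8, -16, -32, …
L₀ := lclm(L_f,L_g); ord L₀ ≤ 2+1.
h=h₀': d/dx-closure on L₀ ⇒ L.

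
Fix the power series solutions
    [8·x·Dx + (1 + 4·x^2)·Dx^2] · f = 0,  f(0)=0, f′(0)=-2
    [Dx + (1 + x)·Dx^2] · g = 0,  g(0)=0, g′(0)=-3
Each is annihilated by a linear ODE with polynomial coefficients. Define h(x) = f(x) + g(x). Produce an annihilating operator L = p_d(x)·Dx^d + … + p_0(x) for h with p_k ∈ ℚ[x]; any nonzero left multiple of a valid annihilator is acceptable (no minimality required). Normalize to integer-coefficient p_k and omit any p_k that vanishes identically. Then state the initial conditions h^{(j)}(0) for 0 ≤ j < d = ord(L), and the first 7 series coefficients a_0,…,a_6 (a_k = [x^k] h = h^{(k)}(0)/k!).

L = (-8 - 24·x + 96·x^2 + 32·x^3)·Dx + (-10 - 16·x + 72·x^2 + 192·x^3 + 64·x^4)·Dx^2 + (-1 + 7·x + 8·x^2 + 32·x^3 + 48·x^4 + 16·x^5)·Dx^3  (order 3).
h: a_k = 0, -5, 3/2, 5/3, 3/4, -7, 1/2, …
ICs: h(0) = 0, h′(0) = -5, h′′(0) = 3.

f: a_k = 0, -2, 0, 8/3, 0, -32/5, 0, …
g: a_k = 0, -3, 3/2, -1, 3/4, -3/5, 1/2, …
Sum ⇒ L₀ = lclm(L_f,L_g) in ℚ(x)⟨Dx⟩.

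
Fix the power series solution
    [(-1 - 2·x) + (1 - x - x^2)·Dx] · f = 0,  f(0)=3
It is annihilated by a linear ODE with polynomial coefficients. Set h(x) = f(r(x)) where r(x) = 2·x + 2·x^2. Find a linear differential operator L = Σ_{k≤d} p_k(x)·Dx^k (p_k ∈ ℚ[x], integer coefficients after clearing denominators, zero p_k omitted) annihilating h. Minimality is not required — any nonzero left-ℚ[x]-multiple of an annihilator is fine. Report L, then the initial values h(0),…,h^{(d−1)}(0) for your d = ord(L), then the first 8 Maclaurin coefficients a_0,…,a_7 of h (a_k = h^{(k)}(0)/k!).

f: a_k = 3, 3, 6, 9, 15, 24, 39, 63, …
Substitute x→r, Dx→(1/r')Dx; clear ⇒ L₀.
L = (2 + 12·x + 24·x^2 + 16·x^3) + (-1 + 2·x + 6·x^2 + 8·x^3 + 4·x^4)·Dx  (order 1).
h: a_k = 3, 6, 30, 120, 480, 1944, 7848, 31680, …
ICs: h(0) = 3.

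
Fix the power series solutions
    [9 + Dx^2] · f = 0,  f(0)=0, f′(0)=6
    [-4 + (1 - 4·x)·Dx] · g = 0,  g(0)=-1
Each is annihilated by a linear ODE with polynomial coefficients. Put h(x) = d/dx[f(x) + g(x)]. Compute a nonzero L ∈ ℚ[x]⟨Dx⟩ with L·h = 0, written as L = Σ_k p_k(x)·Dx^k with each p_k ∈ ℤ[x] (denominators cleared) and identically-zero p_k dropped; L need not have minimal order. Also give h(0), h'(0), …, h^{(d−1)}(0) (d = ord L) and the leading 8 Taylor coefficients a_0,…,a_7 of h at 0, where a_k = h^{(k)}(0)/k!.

L = (4824 - 1728·x + 3456·x^2) + (-315 + 1476·x - 1296·x^2 + 1728·x^3)·Dx + (536 - 192·x + 384·x^2)·Dx^2 + (-35 + 164·x - 144·x^2 + 192·x^3)·Dx^3  (order 3).
h: a_k = 2, -32, -219, -1024, -20399/4, -24576, -4587763/40, -524288, …
ICs: h(0) = 2, h′(0) = -32, h′′(0) = -438.

f: a_k = 0, 6, 0, -9, 0, 81/20, 0, -243/280, …
g: a_k = -1, -4, -16, -64, -256, -1024, -4096, -16384, …
L₀ := lclm(L_f,L_g); ord L₀ ≤ 2+1.
Differentiate: ansatz ord ≤ ord L₀ ⇒ L.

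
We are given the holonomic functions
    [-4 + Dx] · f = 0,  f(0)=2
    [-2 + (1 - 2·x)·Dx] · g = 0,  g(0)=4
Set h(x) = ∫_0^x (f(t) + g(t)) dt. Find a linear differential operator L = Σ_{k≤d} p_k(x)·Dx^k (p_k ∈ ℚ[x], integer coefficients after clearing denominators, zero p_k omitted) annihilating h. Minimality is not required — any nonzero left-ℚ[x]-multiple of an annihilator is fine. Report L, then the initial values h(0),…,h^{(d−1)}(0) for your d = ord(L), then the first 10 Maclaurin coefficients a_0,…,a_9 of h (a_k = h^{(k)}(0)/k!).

f: a_k = 2, 8, 16, 64/3, 64/3, 256/15, 512/45, 2048/315, 1024/315, 4096/2835, …
g: a_k = 4, 8, 16, 32, 64, 128, 256, 512, 1024, 2048, …
Weyl lclm of L_f,L_g ⇒ L₀ (ord ≤ 2).
∫: right-multiply L₀ by Dx.
L = 32·x·Dx + (4 - 32·x + 32·x^2)·Dx^2 + (-1 + 6·x - 8·x^2)·Dx^3  (order 3).
h: a_k = 0, 6, 8, 32/3, 40/3, 256/15, 1088/45, 12032/315, 20416/315, 323584/2835, …
ICs: h(0) = 0, h′(0) = 6, h′′(0) = 16.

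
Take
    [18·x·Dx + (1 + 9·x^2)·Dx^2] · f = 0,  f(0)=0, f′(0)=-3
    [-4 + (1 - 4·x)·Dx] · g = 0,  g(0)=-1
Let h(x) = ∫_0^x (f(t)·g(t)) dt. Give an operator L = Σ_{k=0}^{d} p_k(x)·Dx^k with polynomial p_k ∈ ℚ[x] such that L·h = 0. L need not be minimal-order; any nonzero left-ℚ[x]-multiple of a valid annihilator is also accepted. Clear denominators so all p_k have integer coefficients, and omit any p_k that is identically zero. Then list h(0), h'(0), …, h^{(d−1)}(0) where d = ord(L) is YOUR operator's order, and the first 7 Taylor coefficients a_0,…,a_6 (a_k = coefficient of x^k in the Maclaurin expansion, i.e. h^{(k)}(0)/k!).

f: a_k = 0, -3, 0, 9, 0, -243/5, 0, …
g: a_k = -1, -4, -16, -64, -256, -1024, -4096, …
Product ⇒ symmetric product L₀, ord ≤ 2.
h=∫₀ˣh₀: take L = L₀·Dx.
L = 72·x·Dx + (8 - 18·x + 144·x^2)·Dx^2 + (-1 + 4·x - 9·x^2 + 36·x^3)·Dx^3  (order 3).
h: a_k = 0, 0, 3/2, 4, 39/4, 156/5, 1121/10, …
ICs: h(0) = 0, h′(0) = 0, h′′(0) = 3.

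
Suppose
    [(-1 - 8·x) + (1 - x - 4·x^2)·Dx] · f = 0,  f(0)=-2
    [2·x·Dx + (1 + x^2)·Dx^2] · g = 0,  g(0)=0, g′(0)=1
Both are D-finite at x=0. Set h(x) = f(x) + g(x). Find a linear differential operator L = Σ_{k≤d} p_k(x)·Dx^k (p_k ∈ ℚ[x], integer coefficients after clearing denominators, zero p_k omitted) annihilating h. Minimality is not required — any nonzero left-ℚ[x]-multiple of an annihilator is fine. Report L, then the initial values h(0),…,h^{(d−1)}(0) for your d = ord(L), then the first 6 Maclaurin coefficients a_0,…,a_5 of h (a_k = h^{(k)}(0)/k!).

f: a_k = -2, -2, -10, -18, -58, -130, …
g: a_k = 0, 1, 0, -1/3, 0, 1/5, …
f+g: L₀ = lclm(L_f,L_g), ord ≤ 1+2.
L = (-10 + 40·x + 478·x^2 + 864·x^3 + 2496·x^4 + 384·x^6)·Dx + (28 + 246·x + 316·x^2 + 1182·x^3 + 752·x^4 + 2048·x^5 + 48·x^6 + 384·x^7)·Dx^2 + (-5 - 8·x - 32·x^2 + 104·x^3 + 197·x^4 + 128·x^5 + 288·x^6 + 16·x^7 + 64·x^8)·Dx^3  (order 3).
h: a_k = -2, -1, -10, -55/3, -58, -649/5, …
ICs: h(0) = -2, h′(0) = -1, h′′(0) = -20.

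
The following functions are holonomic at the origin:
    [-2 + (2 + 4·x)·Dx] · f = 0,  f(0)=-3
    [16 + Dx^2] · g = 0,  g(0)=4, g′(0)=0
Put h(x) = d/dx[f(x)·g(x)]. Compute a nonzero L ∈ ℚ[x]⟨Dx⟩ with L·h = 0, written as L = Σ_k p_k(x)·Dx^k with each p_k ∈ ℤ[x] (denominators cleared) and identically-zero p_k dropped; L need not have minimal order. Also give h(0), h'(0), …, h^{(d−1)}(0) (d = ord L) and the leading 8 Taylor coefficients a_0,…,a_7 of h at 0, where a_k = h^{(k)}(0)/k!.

L = (413 + 2688·x + 6784·x^2 + 8192·x^3 + 4096·x^4) + (-26 - 180·x - 384·x^2 - 256·x^3)·Dx + (19 + 140·x + 396·x^2 + 512·x^3 + 256·x^4)·Dx^2  (order 2).
h: a_k = -12, 204, 270, -674, -905/2, 5281/10, 26677/60, -199649/420, …
ICs: h(0) = -12, h′(0) = 204.

f: a_k = -3, -3, 3/2, -3/2, 15/8, -21/8, 63/16, -99/16, …
g: a_k = 4, 0, -32, 0, 128/3, 0, -1024/45, 0, …
h₀=f·g: eliminate ⇒ L₀, order ≤ 1·2.
h=h₀': d/dx-closure on L₀ ⇒ L.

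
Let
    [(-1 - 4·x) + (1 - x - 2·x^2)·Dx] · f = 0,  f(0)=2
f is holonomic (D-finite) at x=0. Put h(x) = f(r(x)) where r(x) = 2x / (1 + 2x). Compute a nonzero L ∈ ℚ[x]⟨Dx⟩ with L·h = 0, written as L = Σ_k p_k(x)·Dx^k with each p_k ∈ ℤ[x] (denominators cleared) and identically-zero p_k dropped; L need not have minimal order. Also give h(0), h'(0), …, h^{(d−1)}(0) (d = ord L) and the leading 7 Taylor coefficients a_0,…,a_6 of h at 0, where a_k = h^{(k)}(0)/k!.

f: a_k = 2, 2, 6, 10, 22, 42, 86, …
Substitute x→r, Dx→(1/r')Dx; clear ⇒ L₀.
L = (2 + 20·x) + (-1 - 4·x + 4·x^2 + 16·x^3)·Dx  (order 1).
h: a_k = 2, 4, 16, 0, 128, -256, 1536, …
ICs: h(0) = 2.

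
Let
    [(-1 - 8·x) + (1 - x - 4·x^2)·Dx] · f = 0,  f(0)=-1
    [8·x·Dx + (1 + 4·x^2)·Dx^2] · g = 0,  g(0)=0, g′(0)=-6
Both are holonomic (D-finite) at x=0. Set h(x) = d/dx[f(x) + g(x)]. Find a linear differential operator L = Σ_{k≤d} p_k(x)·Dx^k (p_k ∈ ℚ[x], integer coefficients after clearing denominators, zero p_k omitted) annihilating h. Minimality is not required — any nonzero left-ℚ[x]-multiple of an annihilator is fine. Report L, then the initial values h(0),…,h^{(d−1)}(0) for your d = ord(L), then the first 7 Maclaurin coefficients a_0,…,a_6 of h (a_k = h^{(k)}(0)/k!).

f: a_k = -1, -1, -5, -9, -29, -65, -181, …
g: a_k = 0, -6, 0, 8, 0, -96/5, 0, …
f+g: L₀ = lclm(L_f,L_g), ord ≤ 1+2.
h=h₀': d/dx-closure on L₀ ⇒ L.
L = (-40 + 160·x + 2272·x^2 + 4608·x^3 + 16896·x^4 + 6144·x^6) + (31 + 264·x + 364·x^2 + 2208·x^3 + 4160·x^4 + 12800·x^5 + 768·x^6 + 6144·x^7)·Dx + (-5 - 11·x - 80·x^2 + 116·x^3 + 80·x^4 + 704·x^5 + 1536·x^6 + 256·x^7 + 1024·x^8)·Dx^2  (order 2).
h: a_k = -7, -10, -3, -116, -421, -1086, -2703, …
ICs: h(0) = -7, h′(0) = -10.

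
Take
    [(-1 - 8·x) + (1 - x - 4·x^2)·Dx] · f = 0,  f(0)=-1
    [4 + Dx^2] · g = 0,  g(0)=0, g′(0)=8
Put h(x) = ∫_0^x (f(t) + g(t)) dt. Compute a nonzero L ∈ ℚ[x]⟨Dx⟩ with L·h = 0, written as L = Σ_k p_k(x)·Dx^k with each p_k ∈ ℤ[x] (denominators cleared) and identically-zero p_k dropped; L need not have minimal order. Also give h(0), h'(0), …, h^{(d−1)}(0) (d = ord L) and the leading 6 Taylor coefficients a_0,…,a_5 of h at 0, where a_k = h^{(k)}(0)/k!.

f: a_k = -1, -1, -5, -9, -29, -65, …
g: a_k = 0, 8, 0, -16/3, 0, 16/15, …
f+g: L₀ = lclm(L_f,L_g), ord ≤ 1+2.
h=∫h₀ ⇒ L = L₀·Dx.
L = (116 + 1008·x + 968·x^2 + 2688·x^3 + 640·x^4 + 1024·x^5)·Dx + (-28 - 4·x + 8·x^2 + 200·x^3 + 480·x^4 + 384·x^5 + 512·x^6)·Dx^2 + (29 + 252·x + 242·x^2 + 672·x^3 + 160·x^4 + 256·x^5)·Dx^3 + (-7 - x + 2·x^2 + 50·x^3 + 120·x^4 + 96·x^5 + 128·x^6)·Dx^4  (order 4).
h: a_k = 0, -1, 7/2, -5/3, -43/12, -29/5, …
ICs: h(0) = 0, h′(0) = -1, h′′(0) = 7, h′′′(0) = -10.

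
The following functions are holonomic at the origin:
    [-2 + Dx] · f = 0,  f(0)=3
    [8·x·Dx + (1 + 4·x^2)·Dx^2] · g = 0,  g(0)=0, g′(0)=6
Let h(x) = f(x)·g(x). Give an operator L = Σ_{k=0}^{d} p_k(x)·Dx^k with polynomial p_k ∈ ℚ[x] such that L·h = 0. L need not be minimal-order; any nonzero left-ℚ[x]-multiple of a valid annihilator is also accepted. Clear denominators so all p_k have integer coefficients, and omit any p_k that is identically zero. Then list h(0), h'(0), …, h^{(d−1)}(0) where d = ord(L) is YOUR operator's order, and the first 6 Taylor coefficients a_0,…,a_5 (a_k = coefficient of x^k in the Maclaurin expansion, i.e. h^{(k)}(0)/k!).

f: a_k = 3, 6, 6, 4, 2, 4/5, …
g: a_k = 0, 6, 0, -8, 0, 96/5, …
L₀ := L_f ⊗_s L_g (sym. prod.), ord ≤ 2.
L = (4 - 16·x + 16·x^2) + (-4 + 8·x - 16·x^2)·Dx + (1 + 4·x^2)·Dx^2  (order 2).
h: a_k = 0, 18, 36, 12, -24, 108/5, …
ICs: h(0) = 0, h′(0) = 18.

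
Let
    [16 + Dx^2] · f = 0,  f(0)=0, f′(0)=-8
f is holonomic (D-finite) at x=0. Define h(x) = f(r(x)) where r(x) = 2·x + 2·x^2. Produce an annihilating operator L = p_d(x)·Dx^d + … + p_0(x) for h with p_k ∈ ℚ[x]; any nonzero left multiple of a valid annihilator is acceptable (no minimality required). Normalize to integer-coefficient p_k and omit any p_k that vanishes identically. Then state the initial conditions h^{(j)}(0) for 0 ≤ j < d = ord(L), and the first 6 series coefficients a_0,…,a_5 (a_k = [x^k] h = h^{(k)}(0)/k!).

L = (64 + 384·x + 768·x^2 + 512·x^3) - 2·Dx + (1 + 2·x)·Dx^2  (order 2).
h: a_k = 0, -16, -16, 512/3, 512, -512/15, …
ICs: h(0) = 0, h′(0) = -16.

f: a_k = 0, -8, 0, 64/3, 0, -256/15, …
L₀ from L_f via x↦r, Dx↦r'^{-1}Dx.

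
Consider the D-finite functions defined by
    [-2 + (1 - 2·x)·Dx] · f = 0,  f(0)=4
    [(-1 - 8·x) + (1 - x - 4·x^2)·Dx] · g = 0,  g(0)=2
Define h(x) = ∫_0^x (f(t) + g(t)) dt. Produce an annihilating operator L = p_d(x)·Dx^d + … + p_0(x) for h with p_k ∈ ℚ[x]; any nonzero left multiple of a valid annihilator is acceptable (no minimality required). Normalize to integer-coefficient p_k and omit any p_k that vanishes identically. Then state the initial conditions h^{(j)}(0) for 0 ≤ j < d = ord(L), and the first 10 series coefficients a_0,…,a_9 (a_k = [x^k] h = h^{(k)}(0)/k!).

f: a_k = 4, 8, 16, 32, 64, 128, 256, 512, 1024, 2048, …
g: a_k = 2, 2, 10, 18, 58, 130, 362, 882, 2330, 5858, …
Sum ⇒ L₀ = lclm(L_f,L_g) in ℚ(x)⟨Dx⟩.
h=∫₀ˣh₀: take L = L₀·Dx.
L = (12 - 48·x + 192·x^2 - 128·x^3)·Dx + (-2 - 96·x^2 + 352·x^3 - 256·x^4)·Dx^2 + (-1 + 11·x - 30·x^2 + 80·x^4 - 64·x^5)·Dx^3  (order 3).
h: a_k = 0, 6, 5, 26/3, 25/2, 122/5, 43, 618/7, 697/4, 1118/3, …
ICs: h(0) = 0, h′(0) = 6, h′′(0) = 10.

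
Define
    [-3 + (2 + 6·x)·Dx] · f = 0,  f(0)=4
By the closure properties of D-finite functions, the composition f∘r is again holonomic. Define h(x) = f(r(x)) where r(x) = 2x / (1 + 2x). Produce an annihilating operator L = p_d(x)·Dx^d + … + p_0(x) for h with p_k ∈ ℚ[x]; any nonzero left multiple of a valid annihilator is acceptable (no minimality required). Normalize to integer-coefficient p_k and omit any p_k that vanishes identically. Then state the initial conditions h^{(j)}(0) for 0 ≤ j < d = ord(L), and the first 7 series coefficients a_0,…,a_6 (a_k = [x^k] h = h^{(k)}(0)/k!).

f: a_k = 4, 6, -9/2, 27/4, -405/32, 1701/64, -15309/256, …
Substitute x→r, Dx→(1/r')Dx; clear ⇒ L₀.
L = -3 + (1 + 10·x + 16·x^2)·Dx  (order 1).
h: a_k = 4, 12, -42, 174, -1677/2, 9069/2, -106305/4, …
ICs: h(0) = 4.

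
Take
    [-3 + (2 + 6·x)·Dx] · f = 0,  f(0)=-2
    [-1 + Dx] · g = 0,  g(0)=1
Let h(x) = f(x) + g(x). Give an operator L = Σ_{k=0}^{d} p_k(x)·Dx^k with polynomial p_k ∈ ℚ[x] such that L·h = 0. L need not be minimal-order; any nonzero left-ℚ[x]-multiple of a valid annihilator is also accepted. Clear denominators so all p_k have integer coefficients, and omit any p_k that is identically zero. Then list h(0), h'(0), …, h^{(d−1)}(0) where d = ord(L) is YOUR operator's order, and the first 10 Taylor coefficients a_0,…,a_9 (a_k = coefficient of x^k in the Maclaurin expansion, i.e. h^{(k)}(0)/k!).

L = (15 + 18·x) + (-13 - 24·x - 36·x^2)·Dx + (-2 + 6·x + 36·x^2)·Dx^2  (order 2).
h: a_k = -1, -2, 11/4, -77/24, 1223/192, -25499/1920, 688937/23040, -22733801/322560, 886620863/5160960, -39897932819/92897280, …
ICs: h(0) = -1, h′(0) = -2.

f: a_k = -2, -3, 9/4, -27/8, 405/64, -1701/128, 15309/512, -72171/1024, 2814669/16384, -14073345/32768, …
g: a_k = 1, 1, 1/2, 1/6, 1/24, 1/120, 1/720, 1/5040, 1/40320, 1/362880, …
Sum ⇒ L₀ = lclm(L_f,L_g) in ℚ(x)⟨Dx⟩.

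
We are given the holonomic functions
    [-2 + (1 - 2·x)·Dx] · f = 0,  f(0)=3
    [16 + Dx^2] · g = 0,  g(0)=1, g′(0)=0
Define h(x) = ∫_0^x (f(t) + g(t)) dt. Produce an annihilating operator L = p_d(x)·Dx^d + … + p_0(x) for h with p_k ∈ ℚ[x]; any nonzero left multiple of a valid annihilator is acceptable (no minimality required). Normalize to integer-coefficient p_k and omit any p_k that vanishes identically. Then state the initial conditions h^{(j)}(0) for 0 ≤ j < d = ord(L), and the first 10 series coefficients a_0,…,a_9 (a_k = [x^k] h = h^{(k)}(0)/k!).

f: a_k = 3, 6, 12, 24, 48, 96, 192, 384, 768, 1536, …
g: a_k = 1, 0, -8, 0, 32/3, 0, -256/45, 0, 512/315, 0, …
L₀ := lclm(L_f,L_g); ord L₀ ≤ 1+2.
h=∫₀ˣh₀: take L = L₀·Dx.
L = (160 - 256·x + 256·x^2)·Dx + (-48 + 224·x - 384·x^2 + 256·x^3)·Dx^2 + (10 - 16·x + 16·x^2)·Dx^3 + (-3 + 14·x - 24·x^2 + 16·x^3)·Dx^4  (order 4).
h: a_k = 0, 4, 3, 4/3, 6, 176/15, 16, 8384/315, 48, 242432/2835, …
ICs: h(0) = 0, h′(0) = 4, h′′(0) = 6, h′′′(0) = 8.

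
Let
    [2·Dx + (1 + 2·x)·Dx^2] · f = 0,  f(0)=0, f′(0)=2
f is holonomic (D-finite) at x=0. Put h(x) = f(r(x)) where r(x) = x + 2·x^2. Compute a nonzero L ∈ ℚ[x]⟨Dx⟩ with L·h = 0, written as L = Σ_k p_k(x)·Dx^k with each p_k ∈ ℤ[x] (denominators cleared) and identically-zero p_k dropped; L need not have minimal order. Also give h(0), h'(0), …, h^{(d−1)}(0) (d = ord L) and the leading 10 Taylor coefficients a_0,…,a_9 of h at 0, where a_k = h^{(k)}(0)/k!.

L = (-2 + 8·x + 16·x^2)·Dx + (1 + 6·x + 12·x^2 + 16·x^3)·Dx^2  (order 2).
h: a_k = 0, 2, 2, -16/3, 4, 32/5, -64/3, 128/7, 32, -1024/9, …
ICs: h(0) = 0, h′(0) = 2.

f: a_k = 0, 2, -2, 8/3, -4, 32/5, -32/3, 128/7, -32, 512/9, …
Change of var in L_f (x↦r) gives L₀.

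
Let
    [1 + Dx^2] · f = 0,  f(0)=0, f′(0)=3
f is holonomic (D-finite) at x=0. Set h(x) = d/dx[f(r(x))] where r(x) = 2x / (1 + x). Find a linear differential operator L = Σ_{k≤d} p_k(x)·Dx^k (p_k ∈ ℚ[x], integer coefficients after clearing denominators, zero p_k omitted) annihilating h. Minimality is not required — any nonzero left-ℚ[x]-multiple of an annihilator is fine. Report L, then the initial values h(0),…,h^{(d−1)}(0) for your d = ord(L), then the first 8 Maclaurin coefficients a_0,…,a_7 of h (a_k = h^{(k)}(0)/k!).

L = (10 + 12·x + 6·x^2) + (6 + 18·x + 18·x^2 + 6·x^3)·Dx + (1 + 4·x + 6·x^2 + 4·x^3 + x^4)·Dx^2  (order 2).
h: a_k = 6, -12, 6, 24, -86, 180, -4418/15, 6064/15, …
ICs: h(0) = 6, h′(0) = -12.

f: a_k = 0, 3, 0, -1/2, 0, 1/40, 0, -1/1680, …
Substitute x→r, Dx→(1/r')Dx; clear ⇒ L₀.
h=h₀': d/dx-closure on L₀ ⇒ L.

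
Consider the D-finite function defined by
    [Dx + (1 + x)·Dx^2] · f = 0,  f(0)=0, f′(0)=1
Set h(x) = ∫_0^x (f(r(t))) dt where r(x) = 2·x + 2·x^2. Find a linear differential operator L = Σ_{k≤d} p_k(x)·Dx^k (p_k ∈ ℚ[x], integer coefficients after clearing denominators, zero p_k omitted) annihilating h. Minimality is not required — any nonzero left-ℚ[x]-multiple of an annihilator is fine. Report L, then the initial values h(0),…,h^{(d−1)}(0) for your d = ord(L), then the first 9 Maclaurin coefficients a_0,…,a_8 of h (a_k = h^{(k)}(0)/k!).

f: a_k = 0, 1, -1/2, 1/3, -1/4, 1/5, -1/6, 1/7, -1/8, …
Substitute x→r, Dx→(1/r')Dx; clear ⇒ L₀.
h=∫₀ˣh₀: take L = L₀·Dx.
L = (4·x + 4·x^2)·Dx^2 + (1 + 4·x + 6·x^2 + 4·x^3)·Dx^3  (order 3).
h: a_k = 0, 0, 1, 0, -1/3, 2/5, -4/15, 0, 2/7, …
ICs: h(0) = 0, h′(0) = 0, h′′(0) = 2.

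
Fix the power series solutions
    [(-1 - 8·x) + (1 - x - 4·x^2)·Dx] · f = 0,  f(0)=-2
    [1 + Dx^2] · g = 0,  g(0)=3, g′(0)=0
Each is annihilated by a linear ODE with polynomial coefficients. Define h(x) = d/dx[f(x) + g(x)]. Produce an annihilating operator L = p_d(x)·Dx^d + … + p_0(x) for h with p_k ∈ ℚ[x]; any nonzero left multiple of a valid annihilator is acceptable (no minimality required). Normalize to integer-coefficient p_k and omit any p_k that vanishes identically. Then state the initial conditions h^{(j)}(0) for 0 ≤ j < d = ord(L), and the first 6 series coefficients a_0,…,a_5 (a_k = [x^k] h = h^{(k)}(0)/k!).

f: a_k = -2, -2, -10, -18, -58, -130, …
g: a_k = 3, 0, -3/2, 0, 1/8, 0, …
L₀ := lclm(L_f,L_g); ord L₀ ≤ 1+2.
h₀' ⇒ L via d/dx closure of L₀.
L = (706 + 4324·x + 19178·x^2 + 15080·x^3 + 30400·x^4 + 1152·x^5 + 1536·x^6) + (-55 - 431·x + 153·x^2 + 1009·x^3 + 3620·x^4 + 5904·x^5 + 448·x^6 + 512·x^7)·Dx + (706 + 4324·x + 19178·x^2 + 15080·x^3 + 30400·x^4 + 1152·x^5 + 1536·x^6)·Dx^2 + (-55 - 431·x + 153·x^2 + 1009·x^3 + 3620·x^4 + 5904·x^5 + 448·x^6 + 512·x^7)·Dx^3  (order 3).
h: a_k = -2, -23, -54, -463/2, -650, -86881/40, …
ICs: h(0) = -2, h′(0) = -23, h′′(0) = -108.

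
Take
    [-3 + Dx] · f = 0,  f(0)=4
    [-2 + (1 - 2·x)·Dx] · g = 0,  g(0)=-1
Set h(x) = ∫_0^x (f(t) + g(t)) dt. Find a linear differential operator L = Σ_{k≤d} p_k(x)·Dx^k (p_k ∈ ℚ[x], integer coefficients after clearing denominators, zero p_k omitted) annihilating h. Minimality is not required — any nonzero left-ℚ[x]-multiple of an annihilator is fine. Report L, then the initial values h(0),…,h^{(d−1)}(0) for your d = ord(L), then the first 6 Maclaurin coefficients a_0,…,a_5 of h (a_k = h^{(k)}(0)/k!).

f: a_k = 4, 12, 18, 18, 27/2, 81/10, …
g: a_k = -1, -2, -4, -8, -16, -32, …
h₀=f+g: left-lcm gives L₀, ord ≤ 2.
∫: right-multiply L₀ by Dx.
L = (6 + 36·x)·Dx + (1 - 36·x + 36·x^2)·Dx^2 + (-1 + 8·x - 12·x^2)·Dx^3  (order 3).
h: a_k = 0, 3, 5, 14/3, 5/2, -1/2, …
ICs: h(0) = 0, h′(0) = 3, h′′(0) = 10.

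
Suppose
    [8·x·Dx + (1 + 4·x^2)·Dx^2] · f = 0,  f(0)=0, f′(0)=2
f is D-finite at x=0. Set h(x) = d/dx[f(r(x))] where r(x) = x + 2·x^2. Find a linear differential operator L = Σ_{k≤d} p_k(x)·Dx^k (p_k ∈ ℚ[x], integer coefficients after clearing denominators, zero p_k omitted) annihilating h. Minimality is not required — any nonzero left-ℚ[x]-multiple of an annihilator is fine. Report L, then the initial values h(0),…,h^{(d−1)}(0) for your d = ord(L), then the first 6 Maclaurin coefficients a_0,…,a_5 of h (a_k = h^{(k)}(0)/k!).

L = (-4 + 8·x + 64·x^2 + 192·x^3 + 192·x^4) + (1 + 4·x + 4·x^2 + 32·x^3 + 80·x^4 + 64·x^5)·Dx  (order 1).
h: a_k = 2, 8, -8, -64, -128, 256, …
ICs: h(0) = 2.

f: a_k = 0, 2, 0, -8/3, 0, 32/5, …
L₀ from L_f via x↦r, Dx↦r'^{-1}Dx.
h=h₀': d/dx-closure on L₀ ⇒ L.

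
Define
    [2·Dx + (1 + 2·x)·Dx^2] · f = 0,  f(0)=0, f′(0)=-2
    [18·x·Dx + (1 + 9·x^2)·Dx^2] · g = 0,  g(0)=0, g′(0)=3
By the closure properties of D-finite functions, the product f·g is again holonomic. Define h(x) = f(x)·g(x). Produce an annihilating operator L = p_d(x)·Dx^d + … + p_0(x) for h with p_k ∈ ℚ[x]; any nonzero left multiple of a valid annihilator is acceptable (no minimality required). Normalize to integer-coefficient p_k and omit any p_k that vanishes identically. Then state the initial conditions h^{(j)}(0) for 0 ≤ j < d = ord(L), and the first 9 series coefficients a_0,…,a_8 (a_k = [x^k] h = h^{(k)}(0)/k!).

f: a_k = 0, -2, 2, -8/3, 4, -32/5, 32/3, -128/7, 32, …
g: a_k = 0, 3, 0, -9, 0, 243/5, 0, -2187/7, 0, …
L₀ := L_f ⊗_s L_g (sym. prod.), ord ≤ 4.
L = (792 + 3024·x + 22680·x^2 + 102384·x^3 + 174960·x^4 + 151632·x^5 + 104976·x^7)·Dx + (332 + 4752·x + 28908·x^2 + 127008·x^3 + 351216·x^4 + 542376·x^5 + 408240·x^6 + 157464·x^7 + 367416·x^8)·Dx^2 + (44 + 916·x + 6696·x^2 + 27252·x^3 + 85860·x^4 + 193428·x^5 + 279936·x^6 + 224532·x^7 + 157464·x^8 + 209952·x^9)·Dx^3 + (10 + 76·x + 418·x^2 + 1728·x^3 + 5391·x^4 + 12960·x^5 + 24948·x^6 + 34992·x^7 + 29889·x^8 + 26244·x^9 + 26244·x^10)·Dx^4  (order 4).
h: a_k = 0, 0, -6, 6, 10, -6, -462/5, 466/5, 498, …
ICs: h(0) = 0, h′(0) = 0, h′′(0) = -12, h′′′(0) = 36.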